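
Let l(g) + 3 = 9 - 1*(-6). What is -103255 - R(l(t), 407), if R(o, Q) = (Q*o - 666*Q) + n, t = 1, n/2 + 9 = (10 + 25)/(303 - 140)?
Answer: 26559313/163 ≈ 1.6294e+5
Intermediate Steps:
n = -2864/163 (n = -18 + 2*((10 + 25)/(303 - 140)) = -18 + 2*(35/163) = -18 + 70/163 = -2864/163 ≈ -17.571)
l(g) = 12 (l(g) = -3 + (9 - 1*(-6)) = -3 + (9 + 6) = -3 + 15 = 12)
R(o, Q) = -2864/163 - 666*Q + Q*o (R(o, Q) = (Q*o - 666*Q) - 2864/163 = (-666*Q + Q*o) - 2864/163 = -2864/163 - 666*Q + Q*o)
-103255 - R(l(t), 407) = -103255 - (-2864/163 - 666*407 + 407*12) = -103255 - (-2864/163 - 271062 + 4884) = -103255 - 1*(-43389878/163) = -103255 + 43389878/163 = 26559313/163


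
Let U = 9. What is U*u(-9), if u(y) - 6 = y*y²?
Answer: -6507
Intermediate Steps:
u(y) = 6 + y³ (u(y) = 6 + y*y² = 6 + y³)
U*u(-9) = 9*(6 + (-9)³) = 9*(6 - 729) = 9*(-723) = -6507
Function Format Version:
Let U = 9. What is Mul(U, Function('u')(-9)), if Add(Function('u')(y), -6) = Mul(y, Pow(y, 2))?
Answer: -6507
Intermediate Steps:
Function('u')(y) = Add(6, Pow(y, 3)) (Function('u')(y) = Add(6, Mul(y, Pow(y, 2))) = Add(6, Pow(y, 3)))
Mul(U, Function('u')(-9)) = Mul(9, Add(6, Pow(-9, 3))) = Mul(9, Add(6, -729)) = Mul(9, -723) = -6507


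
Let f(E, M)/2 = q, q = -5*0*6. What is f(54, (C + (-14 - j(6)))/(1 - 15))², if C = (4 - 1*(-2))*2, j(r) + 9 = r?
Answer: 0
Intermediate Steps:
j(r) = -9 + r
C = 12 (C = (4 + 2)*2 = 6*2 = 12)
q = 0 (q = 0*6 = 0)
f(E, M) = 0 (f(E, M) = 2*0 = 0)
f(54, (C + (-14 - j(6)))/(1 - 15))² = 0² = 0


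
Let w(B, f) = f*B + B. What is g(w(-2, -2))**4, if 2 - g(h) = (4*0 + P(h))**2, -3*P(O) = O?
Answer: 38416/6561 ≈ 5.8552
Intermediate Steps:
P(O) = -O/3
w(B, f) = B + B*f (w(B, f) = B*f + B = B + B*f)
g(h) = 2 - h**2/9 (g(h) = 2 - (4*0 - h/3)**2 = 2 - (0 - h/3)**2 = 2 - (-h/3)**2 = 2 - h**2/9)
g(w(-2, -2))**4 = (2 - 4*(1 - 2)**2/9)**4 = (2 - (-2*(-1))**2/9)**4 = (2 - 1/9*2**2)**4 = (2 - 1/9*4)**4 = (2 - 4/9)**4 = (14/9)**4 = 38416/6561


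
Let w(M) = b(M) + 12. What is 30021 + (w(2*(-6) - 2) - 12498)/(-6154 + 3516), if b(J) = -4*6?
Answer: 39603954/1319 ≈ 30026.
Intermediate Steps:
b(J) = -24
w(M) = -12 (w(M) = -24 + 12 = -12)
30021 + (w(2*(-6) - 2) - 12498)/(-6154 + 3516) = 30021 + (-12 - 12498)/(-6154 + 3516) = 30021 - 12510/(-2638) = 30021 - 12510*(-1/2638) = 30021 + 6255/1319 = 39603954/1319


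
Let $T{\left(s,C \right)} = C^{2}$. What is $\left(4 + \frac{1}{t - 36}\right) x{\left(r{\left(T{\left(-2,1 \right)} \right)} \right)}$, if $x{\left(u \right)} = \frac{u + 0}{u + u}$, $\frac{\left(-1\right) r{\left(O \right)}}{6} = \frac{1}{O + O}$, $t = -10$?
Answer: $\frac{183}{92} \approx 1.9891$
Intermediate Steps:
$r{\left(O \right)} = - \frac{3}{O}$ ($r{\left(O \right)} = - \frac{6}{O + O} = - \frac{6}{2 O} = - 6 \frac{1}{2 O} = - \frac{3}{O}$)
$x{\left(u \right)} = \frac{1}{2}$ ($x{\left(u \right)} = \frac{u}{2 u} = u \frac{1}{2 u} = \frac{1}{2}$)
$\left(4 + \frac{1}{t - 36}\right) x{\left(r{\left(T{\left(-2,1 \right)} \right)} \right)} = \left(4 + \frac{1}{-10 - 36}\right) \frac{1}{2} = \left(4 + \frac{1}{-46}\right) \frac{1}{2} = \left(4 - \frac{1}{46}\right) \frac{1}{2} = \frac{183}{46} \cdot \frac{1}{2} = \frac{183}{92}$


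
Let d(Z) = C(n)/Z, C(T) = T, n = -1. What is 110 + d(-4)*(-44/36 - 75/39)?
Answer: 12778/117 ≈ 109.21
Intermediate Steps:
d(Z) = -1/Z
110 + d(-4)*(-44/36 - 75/39) = 110 + (-1/(-4))*(-44/36 - 75/39) = 110 + (-1*(-¼))*(-44*1/36 - 75*1/39) = 110 + (-11/9 - 25/13)/4 = 110 + (¼)*(-368/117) = 110 - 92/117 = 12778/117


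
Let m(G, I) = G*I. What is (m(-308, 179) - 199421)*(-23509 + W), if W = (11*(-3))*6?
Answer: 6034687971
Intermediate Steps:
W = -198 (W = -33*6 = -198)
(m(-308, 179) - 199421)*(-23509 + W) = (-308*179 - 199421)*(-23509 - 198) = (-55132 - 199421)*(-23707) = -254553*(-23707) = 6034687971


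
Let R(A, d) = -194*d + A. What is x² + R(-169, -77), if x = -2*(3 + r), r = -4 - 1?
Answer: 14785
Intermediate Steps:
r = -5
R(A, d) = A - 194*d
x = 4 (x = -2*(3 - 5) = -2*(-2) = 4)
x² + R(-169, -77) = 4² + (-169 - 194*(-77)) = 16 + (-169 + 14938) = 16 + 14769 = 14785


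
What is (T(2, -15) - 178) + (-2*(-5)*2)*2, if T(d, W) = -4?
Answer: -142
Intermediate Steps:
(T(2, -15) - 178) + (-2*(-5)*2)*2 = (-4 - 178) + (-2*(-5)*2)*2 = -182 + (10*2)*2 = -182 + 20*2 = -182 + 40 = -142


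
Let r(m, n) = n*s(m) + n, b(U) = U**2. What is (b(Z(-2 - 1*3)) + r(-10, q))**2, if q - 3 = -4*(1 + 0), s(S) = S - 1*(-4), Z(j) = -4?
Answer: 441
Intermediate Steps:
s(S) = 4 + S (s(S) = S + 4 = 4 + S)
q = -1 (q = 3 - 4*(1 + 0) = 3 - 4*1 = 3 - 4 = -1)
r(m, n) = n + n*(4 + m) (r(m, n) = n*(4 + m) + n = n + n*(4 + m))
(b(Z(-2 - 1*3)) + r(-10, q))**2 = ((-4)**2 - (5 - 10))**2 = (16 - 1*(-5))**2 = (16 + 5)**2 = 21**2 = 441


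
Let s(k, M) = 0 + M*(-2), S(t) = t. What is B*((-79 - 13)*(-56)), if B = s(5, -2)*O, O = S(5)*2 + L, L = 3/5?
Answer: 1092224/5 ≈ 2.1844e+5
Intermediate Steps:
L = 3/5 (L = 3*(1/5) = 3/5 ≈ 0.60000)
O = 53/5 (O = 5*2 + 3/5 = 10 + 3/5 = 53/5 ≈ 10.600)
s(k, M) = -2*M (s(k, M) = 0 - 2*M = -2*M)
B = 212/5 (B = -2*(-2)*(53/5) = 4*(53/5) = 212/5 ≈ 42.400)
B*((-79 - 13)*(-56)) = 212*((-79 - 13)*(-56))/5 = 212*(-92*(-56))/5 = (212/5)*5152 = 1092224/5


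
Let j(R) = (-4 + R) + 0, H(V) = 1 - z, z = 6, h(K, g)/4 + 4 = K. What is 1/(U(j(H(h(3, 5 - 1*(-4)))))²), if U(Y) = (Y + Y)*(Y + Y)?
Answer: 1/104976 ≈ 9.5260e-6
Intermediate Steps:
h(K, g) = -16 + 4*K
H(V) = -5 (H(V) = 1 - 1*6 = 1 - 6 = -5)
j(R) = -4 + R
U(Y) = 4*Y² (U(Y) = (2*Y)*(2*Y) = 4*Y²)
1/(U(j(H(h(3, 5 - 1*(-4)))))²) = 1/((4*(-4 - 5)²)²) = 1/((4*(-9)²)²) = 1/((4*81)²) = 1/(324²) = 1/104976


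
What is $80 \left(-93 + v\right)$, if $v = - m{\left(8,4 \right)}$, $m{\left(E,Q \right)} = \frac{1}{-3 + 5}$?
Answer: $-7480$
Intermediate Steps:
$m{\left(E,Q \right)} = \frac{1}{2}$
$v = - \frac{1}{2}$ ($v = \left(-1\right) \frac{1}{2} = - \frac{1}{2} \approx -0.5$)
$80 \left(-93 + v\right) = 80 \left(-93 - \frac{1}{2}\right) = 80 \left(- \frac{187}{2}\right) = -7480$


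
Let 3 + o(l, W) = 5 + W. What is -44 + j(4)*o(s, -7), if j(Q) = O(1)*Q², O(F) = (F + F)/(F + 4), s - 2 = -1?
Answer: -76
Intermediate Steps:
s = 1 (s = 2 - 1 = 1)
O(F) = 2*F/(4 + F) (O(F) = (2*F)/(4 + F) = 2*F/(4 + F))
o(l, W) = 2 + W (o(l, W) = -3 + (5 + W) = 2 + W)
j(Q) = 2*Q²/5 (j(Q) = (2*1/(4 + 1))*Q² = (2*1/5)*Q² = (2*1*(⅕))*Q² = 2*Q²/5)
-44 + j(4)*o(s, -7) = -44 + ((⅖)*4²)*(2 - 7) = -44 + ((⅖)*16)*(-5) = -44 + (32/5)*(-5) = -44 - 32 = -76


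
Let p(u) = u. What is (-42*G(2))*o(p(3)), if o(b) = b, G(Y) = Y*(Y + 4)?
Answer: -1512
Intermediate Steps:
G(Y) = Y*(4 + Y)
(-42*G(2))*o(p(3)) = -84*(4 + 2)*3 = -84*6*3 = -42*12*3 = -504*3 = -1512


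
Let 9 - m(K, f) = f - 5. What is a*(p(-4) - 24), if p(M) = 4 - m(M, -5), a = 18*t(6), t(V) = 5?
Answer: -3510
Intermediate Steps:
m(K, f) = 14 - f (m(K, f) = 9 - (f - 5) = 9 - (-5 + f) = 9 + (5 - f) = 14 - f)
a = 90 (a = 18*5 = 90)
p(M) = -15 (p(M) = 4 - (14 - 1*(-5)) = 4 - (14 + 5) = 4 - 1*19 = 4 - 19 = -15)
a*(p(-4) - 24) = 90*(-15 - 24) = 90*(-39) = -3510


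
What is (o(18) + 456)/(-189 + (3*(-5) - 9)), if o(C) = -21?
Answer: -145/71 ≈ -2.0423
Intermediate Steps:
(o(18) + 456)/(-189 + (3*(-5) - 9)) = (-21 + 456)/(-189 + (3*(-5) - 9)) = 435/(-189 + (-15 - 9)) = 435/(-189 - 24) = 435/(-213) = 435*(-1/213) = -145/71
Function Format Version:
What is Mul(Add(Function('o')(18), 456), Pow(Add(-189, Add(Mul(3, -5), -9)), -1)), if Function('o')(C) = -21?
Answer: Rational(-145, 71) ≈ -2.0423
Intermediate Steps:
Mul(Add(Function('o')(18), 456), Pow(Add(-189, Add(Mul(3, -5), -9)), -1)) = Mul(Add(-21, 456), Pow(Add(-189, Add(Mul(3, -5), -9)), -1)) = Mul(435, Pow(Add(-189, Add(-15, -9)), -1)) = Mul(435, Pow(Add(-189, -24), -1)) = Mul(435, Pow(-213, -1)) = Mul(435, Rational(-1, 213)) = Rational(-145, 71)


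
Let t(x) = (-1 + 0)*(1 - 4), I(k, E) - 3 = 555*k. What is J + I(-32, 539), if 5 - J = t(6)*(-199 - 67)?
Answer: -16954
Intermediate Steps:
I(k, E) = 3 + 555*k
t(x) = 3 (t(x) = -1*(-3) = 3)
J = 803 (J = 5 - 3*(-199 - 67) = 5 - 3*(-266) = 5 - 1*(-798) = 5 + 798 = 803)
J + I(-32, 539) = 803 + (3 + 555*(-32)) = 803 + (3 - 17760) = 803 - 17757 = -16954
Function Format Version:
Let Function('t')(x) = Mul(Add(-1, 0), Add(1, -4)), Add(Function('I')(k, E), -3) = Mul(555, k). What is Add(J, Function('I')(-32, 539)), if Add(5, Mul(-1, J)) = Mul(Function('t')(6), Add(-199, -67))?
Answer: -16954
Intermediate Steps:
Function('I')(k, E) = Add(3, Mul(555, k))
Function('t')(x) = 3 (Function('t')(x) = Mul(-1, -3) = 3)
J = 803 (J = Add(5, Mul(-1, Mul(3, Add(-199, -67)))) = Add(5, Mul(-1, Mul(3, -266))) = Add(5, Mul(-1, -798)) = Add(5, 798) = 803)
Add(J, Function('I')(-32, 539)) = Add(803, Add(3, Mul(555, -32))) = Add(803, Add(3, -17760)) = Add(803, -17757) = -16954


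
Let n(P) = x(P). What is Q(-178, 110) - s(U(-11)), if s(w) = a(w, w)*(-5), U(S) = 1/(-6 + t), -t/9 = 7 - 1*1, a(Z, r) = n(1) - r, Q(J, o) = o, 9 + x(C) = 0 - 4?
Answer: 541/12 ≈ 45.083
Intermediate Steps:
x(C) = -13 (x(C) = -9 + (0 - 4) = -9 - 4 = -13)
n(P) = -13
a(Z, r) = -13 - r
t = -54 (t = -9*(7 - 1*1) = -9*(7 - 1) = -9*6 = -54)
U(S) = -1/60 (U(S) = 1/(-6 - 54) = 1/(-60) = -1/60)
s(w) = 65 + 5*w (s(w) = (-13 - w)*(-5) = 65 + 5*w)
Q(-178, 110) - s(U(-11)) = 110 - (65 + 5*(-1/60)) = 110 - (65 - 1/12) = 110 - 1*779/12 = 110 - 779/12 = 541/12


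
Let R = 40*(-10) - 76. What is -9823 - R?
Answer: -9347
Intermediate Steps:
R = -476 (R = -400 - 76 = -476)
-9823 - R = -9823 - 1*(-476) = -9823 + 476 = -9347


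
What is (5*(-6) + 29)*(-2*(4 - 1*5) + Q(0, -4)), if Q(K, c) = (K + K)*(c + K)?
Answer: -2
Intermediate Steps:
Q(K, c) = 2*K*(K + c) (Q(K, c) = (2*K)*(K + c) = 2*K*(K + c))
(5*(-6) + 29)*(-2*(4 - 1*5) + Q(0, -4)) = (5*(-6) + 29)*(-2*(4 - 1*5) + 2*0*(0 - 4)) = (-30 + 29)*(-2*(4 - 5) + 2*0*(-4)) = -(-2*(-1) + 0) = -(2 + 0) = -1*2 = -2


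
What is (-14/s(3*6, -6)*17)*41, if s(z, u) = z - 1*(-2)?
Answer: -4879/10 ≈ -487.90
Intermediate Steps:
s(z, u) = 2 + z (s(z, u) = z + 2 = 2 + z)
(-14/s(3*6, -6)*17)*41 = (-14/(2 + 3*6)*17)*41 = (-14/(2 + 18)*17)*41 = (-14/20*17)*41 = (-14*1/20*17)*41 = -7/10*17*41 = -119/10*41 = -4879/10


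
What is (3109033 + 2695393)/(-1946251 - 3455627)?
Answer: -2902213/2700939 ≈ -1.0745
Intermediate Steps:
(3109033 + 2695393)/(-1946251 - 3455627) = 5804426/(-5401878) = 5804426*(-1/5401878) = -2902213/2700939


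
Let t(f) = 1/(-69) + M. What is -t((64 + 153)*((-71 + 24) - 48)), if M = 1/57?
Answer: -4/1311 ≈ -0.0030511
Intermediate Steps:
M = 1/57 ≈ 0.017544
t(f) = 4/1311 (t(f) = 1/(-69) + 1/57 = -1/69 + 1/57 = 4/1311)
-t((64 + 153)*((-71 + 24) - 48)) = -1*4/1311 = -4/1311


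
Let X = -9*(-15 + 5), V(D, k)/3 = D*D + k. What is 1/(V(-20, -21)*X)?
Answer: 1/102330 ≈ 9.7723e-6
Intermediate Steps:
V(D, k) = 3*k + 3*D**2 (V(D, k) = 3*(D*D + k) = 3*(D**2 + k) = 3*(k + D**2) = 3*k + 3*D**2)
X = 90 (X = -9*(-10) = 90)
1/(V(-20, -21)*X) = 1/((3*(-21) + 3*(-20)**2)*90) = 1/((-63 + 3*400)*90) = 1/((-63 + 1200)*90) = 1/(1137*90) = 1/102330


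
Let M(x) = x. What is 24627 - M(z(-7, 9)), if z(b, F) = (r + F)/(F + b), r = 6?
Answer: 49239/2 ≈ 24620.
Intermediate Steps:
z(b, F) = (6 + F)/(F + b)
24627 - M(z(-7, 9)) = 24627 - (6 + 9)/(9 - 7) = 24627 - 15/2 = 49239/2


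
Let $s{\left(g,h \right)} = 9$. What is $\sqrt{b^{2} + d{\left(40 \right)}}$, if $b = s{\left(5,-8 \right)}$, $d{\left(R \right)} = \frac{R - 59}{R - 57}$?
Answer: $\frac{2 \sqrt{5933}}{17} \approx 9.0619$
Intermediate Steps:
$d{\left(R \right)} = \frac{-59 + R}{-57 + R}$
$b = 9$
$\sqrt{b^{2} + d{\left(40 \right)}} = \sqrt{9^{2} + \frac{-59 + 40}{-57 + 40}} = \sqrt{81 + \frac{1}{-17} \left(-19\right)} = \sqrt{81 - - \frac{19}{17}} = \sqrt{81 + \frac{19}{17}} = \sqrt{\frac{1396}{17}} = \frac{2 \sqrt{5933}}{17}$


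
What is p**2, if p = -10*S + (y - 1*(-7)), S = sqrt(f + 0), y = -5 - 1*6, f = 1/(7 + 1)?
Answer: 57/2 + 20*sqrt(2) ≈ 56.784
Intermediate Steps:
f = 1/8 ≈ 0.12500
y = -11 (y = -5 - 6 = -11)
S = sqrt(2)/4 (S = sqrt(1/8 + 0) = sqrt(1/8) = sqrt(2)/4 ≈ 0.35355)
p = -4 - 5*sqrt(2)/2 (p = -5*sqrt(2)/2 + (-11 - 1*(-7)) = -5*sqrt(2)/2 + (-11 + 7) = -5*sqrt(2)/2 - 4 = -4 - 5*sqrt(2)/2 ≈ -7.5355)
p**2 = (-4 - 5*sqrt(2)/2)**2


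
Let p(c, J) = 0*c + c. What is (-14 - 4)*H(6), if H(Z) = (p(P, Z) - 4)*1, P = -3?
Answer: 126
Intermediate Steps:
p(c, J) = c (p(c, J) = 0 + c = c)
H(Z) = -7 (H(Z) = (-3 - 4)*1 = -7*1 = -7)
(-14 - 4)*H(6) = (-14 - 4)*(-7) = -18*(-7) = 126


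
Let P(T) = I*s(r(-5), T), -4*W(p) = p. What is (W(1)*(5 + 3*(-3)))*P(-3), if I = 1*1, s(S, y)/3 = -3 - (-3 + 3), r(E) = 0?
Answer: -9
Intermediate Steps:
W(p) = -p/4
s(S, y) = -9 (s(S, y) = 3*(-3 - (-3 + 3)) = 3*(-3 - 1*0) = 3*(-3 + 0) = 3*(-3) = -9)
I = 1
P(T) = -9 (P(T) = 1*(-9) = -9)
(W(1)*(5 + 3*(-3)))*P(-3) = ((-¼*1)*(5 + 3*(-3)))*(-9) = -(5 - 9)/4*(-9) = -¼*(-4)*(-9) = 1*(-9) = -9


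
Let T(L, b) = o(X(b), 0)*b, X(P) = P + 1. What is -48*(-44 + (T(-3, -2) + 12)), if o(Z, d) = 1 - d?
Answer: 1632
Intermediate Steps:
X(P) = 1 + P
T(L, b) = b (T(L, b) = (1 - 1*0)*b = (1 + 0)*b = 1*b = b)
-48*(-44 + (T(-3, -2) + 12)) = -48*(-44 + (-2 + 12)) = -48*(-44 + 10) = -48*(-34) = 1632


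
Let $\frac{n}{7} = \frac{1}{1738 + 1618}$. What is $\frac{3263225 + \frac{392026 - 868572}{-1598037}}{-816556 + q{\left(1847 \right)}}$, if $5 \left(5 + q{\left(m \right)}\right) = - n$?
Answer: $- \frac{12500512138759340}{3128018988869817} \approx -3.9963$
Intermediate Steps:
$n = \frac{7}{3356}$ ($n = \frac{7}{1738 + 1618} = \frac{7}{3356} \approx 0.0020858$)
$q{\left(m \right)} = - \frac{83907}{16780}$ ($q{\left(m \right)} = -5 + \frac{\left(-1\right) \frac{7}{3356}}{5} = -5 + \frac{1}{5} \left(- \frac{7}{3356}\right) = -5 - \frac{7}{16780} = - \frac{83907}{16780}$)
$\frac{3263225 + \frac{392026 - 868572}{-1598037}}{-816556 + q{\left(1847 \right)}} = \frac{3263225 + \frac{392026 - 868572}{-1598037}}{-816556 - \frac{83907}{16780}} = \frac{3263225 - - \frac{68078}{228291}}{- \frac{13701893587}{16780}} = \left(3263225 + \frac{68078}{228291}\right) \left(- \frac{16780}{13701893587}\right) = \frac{744964966553}{228291} \left(- \frac{16780}{13701893587}\right) = - \frac{12500512138759340}{3128018988869817}$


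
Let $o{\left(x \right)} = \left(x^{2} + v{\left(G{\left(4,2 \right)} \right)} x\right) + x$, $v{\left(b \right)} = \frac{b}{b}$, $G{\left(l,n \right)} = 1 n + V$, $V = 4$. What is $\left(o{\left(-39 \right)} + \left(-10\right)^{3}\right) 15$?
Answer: $6645$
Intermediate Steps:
$G{\left(l,n \right)} = 4 + n$ ($G{\left(l,n \right)} = 1 n + 4 = n + 4 = 4 + n$)
$v{\left(b \right)} = 1$
$o{\left(x \right)} = x^{2} + 2 x$ ($o{\left(x \right)} = \left(x^{2} + 1 x\right) + x = \left(x^{2} + x\right) + x = \left(x + x^{2}\right) + x = x^{2} + 2 x$)
$\left(o{\left(-39 \right)} + \left(-10\right)^{3}\right) 15 = \left(- 39 \left(2 - 39\right) + \left(-10\right)^{3}\right) 15 = \left(\left(-39\right) \left(-37\right) - 1000\right) 15 = \left(1443 - 1000\right) 15 = 443 \cdot 15 = 6645$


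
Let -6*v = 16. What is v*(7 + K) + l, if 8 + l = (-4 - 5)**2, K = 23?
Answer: -7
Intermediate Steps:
v = -8/3 (v = -1/6*16 = -8/3 ≈ -2.6667)
l = 73 (l = -8 + (-4 - 5)**2 = -8 + (-9)**2 = -8 + 81 = 73)
v*(7 + K) + l = -8*(7 + 23)/3 + 73 = -8/3*30 + 73 = -80 + 73 = -7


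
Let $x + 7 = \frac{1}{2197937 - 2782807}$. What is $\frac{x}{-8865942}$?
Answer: $\frac{1364697}{1728474499180} \approx 7.8954 \cdot 10^{-7}$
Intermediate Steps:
$x = - \frac{4094091}{584870}$ ($x = -7 + \frac{1}{2197937 - 2782807} = -7 + \frac{1}{-584870} = -7 - \frac{1}{584870} = - \frac{4094091}{584870} \approx -7.0$)
$\frac{x}{-8865942} = - \frac{4094091}{584870 \left(-8865942\right)} = \left(- \frac{4094091}{584870}\right) \left(- \frac{1}{8865942}\right) = \frac{1364697}{1728474499180}$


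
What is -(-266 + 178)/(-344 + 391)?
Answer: 88/47 ≈ 1.8723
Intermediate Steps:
-(-266 + 178)/(-344 + 391) = -(-88)/47 = -1*(-88/47) = 88/47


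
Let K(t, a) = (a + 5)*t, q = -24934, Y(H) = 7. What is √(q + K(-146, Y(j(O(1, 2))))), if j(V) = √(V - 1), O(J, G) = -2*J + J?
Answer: I*√26686 ≈ 163.36*I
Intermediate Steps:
O(J, G) = -J
j(V) = √(-1 + V)
K(t, a) = t*(5 + a) (K(t, a) = (5 + a)*t = t*(5 + a))
√(q + K(-146, Y(j(O(1, 2))))) = √(-24934 - 146*(5 + 7)) = √(-24934 - 146*12) = √(-24934 - 1752) = √(-26686) = I*√26686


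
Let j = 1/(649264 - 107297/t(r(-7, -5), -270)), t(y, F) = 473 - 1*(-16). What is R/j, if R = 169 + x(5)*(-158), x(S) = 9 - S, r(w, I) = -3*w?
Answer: -146948235937/489 ≈ -3.0051e+8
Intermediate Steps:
t(y, F) = 489 (t(y, F) = 473 + 16 = 489)
R = -463 (R = 169 + (9 - 1*5)*(-158) = 169 + (9 - 5)*(-158) = 169 + 4*(-158) = 169 - 632 = -463)
j = 489/317382799 (j = 1/(649264 - 107297/489) = 1/(317382799/489) = 489/317382799 ≈ 1.5407e-6)
R/j = -463/489/317382799 = -463*317382799/489 = -146948235937/489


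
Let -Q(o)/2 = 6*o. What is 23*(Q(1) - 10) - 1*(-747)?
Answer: 241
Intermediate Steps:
Q(o) = -12*o
23*(Q(1) - 10) - 1*(-747) = 23*(-12*1 - 10) - 1*(-747) = 23*(-12 - 10) + 747 = 23*(-22) + 747 = -506 + 747 = 241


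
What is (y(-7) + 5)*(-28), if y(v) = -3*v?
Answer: -728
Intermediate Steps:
(y(-7) + 5)*(-28) = (-3*(-7) + 5)*(-28) = (21 + 5)*(-28) = 26*(-28) = -728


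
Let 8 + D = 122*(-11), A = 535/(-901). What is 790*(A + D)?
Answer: -961339150/901 ≈ -1.0670e+6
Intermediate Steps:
A = -535/901 (A = 535*(-1/901) = -535/901 ≈ -0.59378)
D = -1350 (D = -8 + 122*(-11) = -8 - 1342 = -1350)
790*(A + D) = 790*(-535/901 - 1350) = 790*(-1216885/901) = -961339150/901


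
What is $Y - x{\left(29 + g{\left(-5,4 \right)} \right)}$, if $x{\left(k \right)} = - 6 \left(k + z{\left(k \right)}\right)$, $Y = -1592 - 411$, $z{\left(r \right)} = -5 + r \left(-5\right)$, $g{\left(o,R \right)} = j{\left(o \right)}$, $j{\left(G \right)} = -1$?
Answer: $-2705$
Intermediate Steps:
$g{\left(o,R \right)} = -1$
$z{\left(r \right)} = -5 - 5 r$
$Y = -2003$
$x{\left(k \right)} = 30 + 24 k$ ($x{\left(k \right)} = - 6 \left(k - \left(5 + 5 k\right)\right) = - 6 \left(-5 - 4 k\right) = 30 + 24 k$)
$Y - x{\left(29 + g{\left(-5,4 \right)} \right)} = -2003 - \left(30 + 24 \left(29 - 1\right)\right) = -2003 - \left(30 + 24 \cdot 28\right) = -2003 - \left(30 + 672\right) = -2003 - 702 = -2705$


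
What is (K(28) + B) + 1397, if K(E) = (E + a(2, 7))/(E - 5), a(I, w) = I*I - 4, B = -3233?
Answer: -42200/23 ≈ -1834.8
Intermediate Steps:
a(I, w) = -4 + I**2 (a(I, w) = I**2 - 4 = -4 + I**2)
K(E) = E/(-5 + E) (K(E) = (E + (-4 + 2**2))/(E - 5) = (E + (-4 + 4))/(-5 + E) = (E + 0)/(-5 + E) = E/(-5 + E))
(K(28) + B) + 1397 = (28/(-5 + 28) - 3233) + 1397 = (28/23 - 3233) + 1397 = -74331/23 + 1397 = -42200/23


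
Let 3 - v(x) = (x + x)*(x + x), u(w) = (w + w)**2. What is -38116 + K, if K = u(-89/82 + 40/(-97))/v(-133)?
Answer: -42654353200380661/1119066876337 ≈ -38116.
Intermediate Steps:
u(w) = 4*w**2 (u(w) = (2*w)**2 = 4*w**2)
v(x) = 3 - 4*x**2 (v(x) = 3 - (x + x)*(x + x) = 3 - 2*x*2*x = 3 - 4*x**2)
K = -141919569/1119066876337 (K = (4*(-89/82 + 40/(-97))**2)/(3 - 4*(-133)**2) = (4*(-89*1/82 + 40*(-1/97))**2)/(3 - 4*17689) = (4*(-89/82 - 40/97)**2)/(3 - 70756) = (4*(-11913/7954)**2)/(-70753) = (4*(141919569/63266116))*(-1/70753) = (141919569/15816529)*(-1/70753) = -141919569/1119066876337 ≈ -0.00012682)
-38116 + K = -38116 - 141919569/1119066876337 = -42654353200380661/1119066876337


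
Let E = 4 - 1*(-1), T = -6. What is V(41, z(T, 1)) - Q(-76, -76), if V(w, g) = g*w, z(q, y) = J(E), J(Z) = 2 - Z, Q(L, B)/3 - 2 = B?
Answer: 99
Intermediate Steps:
Q(L, B) = 6 + 3*B
E = 5 (E = 4 + 1 = 5)
z(q, y) = -3 (z(q, y) = 2 - 1*5 = 2 - 5 = -3)
V(41, z(T, 1)) - Q(-76, -76) = -3*41 - (6 + 3*(-76)) = -123 - (6 - 228) = -123 - 1*(-222) = -123 + 222 = 99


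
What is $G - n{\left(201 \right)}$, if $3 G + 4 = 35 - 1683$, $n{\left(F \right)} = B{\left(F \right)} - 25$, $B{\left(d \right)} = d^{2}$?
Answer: $- \frac{122780}{3} \approx -40927.0$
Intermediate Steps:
$n{\left(F \right)} = -25 + F^{2}$ ($n{\left(F \right)} = F^{2} - 25 = -25 + F^{2}$)
$G = - \frac{1652}{3}$ ($G = - \frac{4}{3} + \frac{35 - 1683}{3} = - \frac{4}{3} + \frac{1}{3} \left(-1648\right) = - \frac{4}{3} - \frac{1648}{3} = - \frac{1652}{3} \approx -550.67$)
$G - n{\left(201 \right)} = - \frac{1652}{3} - \left(-25 + 201^{2}\right) = - \frac{1652}{3} - \left(-25 + 40401\right) = - \frac{1652}{3} - 40376 = - \frac{122780}{3}$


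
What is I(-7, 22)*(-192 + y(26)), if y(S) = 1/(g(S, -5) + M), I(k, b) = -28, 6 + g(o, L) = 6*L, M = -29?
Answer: 349468/65 ≈ 5376.4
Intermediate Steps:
g(o, L) = -6 + 6*L
y(S) = -1/65 (y(S) = 1/((-6 + 6*(-5)) - 29) = 1/((-6 - 30) - 29) = 1/(-36 - 29) = 1/(-65) = -1/65)
I(-7, 22)*(-192 + y(26)) = -28*(-192 - 1/65) = -28*(-12481/65) = 349468/65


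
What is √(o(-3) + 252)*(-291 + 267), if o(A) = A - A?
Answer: -144*√7 ≈ -380.99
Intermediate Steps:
o(A) = 0
√(o(-3) + 252)*(-291 + 267) = √(0 + 252)*(-291 + 267) = √252*(-24) = (6*√7)*(-24) = -144*√7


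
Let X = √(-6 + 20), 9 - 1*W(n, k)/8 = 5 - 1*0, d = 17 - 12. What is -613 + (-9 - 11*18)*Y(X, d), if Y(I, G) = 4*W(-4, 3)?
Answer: -27109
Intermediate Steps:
d = 5
W(n, k) = 32 (W(n, k) = 72 - 8*(5 - 1*0) = 72 - 8*(5 + 0) = 72 - 8*5 = 72 - 40 = 32)
X = √14 ≈ 3.7417
Y(I, G) = 128 (Y(I, G) = 4*32 = 128)
-613 + (-9 - 11*18)*Y(X, d) = -613 + (-9 - 11*18)*128 = -613 + (-9 - 198)*128 = -613 - 207*128 = -613 - 26496 = -27109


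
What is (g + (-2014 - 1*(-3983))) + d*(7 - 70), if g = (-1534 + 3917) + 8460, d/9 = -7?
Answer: 16781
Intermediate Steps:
d = -63 (d = 9*(-7) = -63)
g = 10843 (g = 2383 + 8460 = 10843)
(g + (-2014 - 1*(-3983))) + d*(7 - 70) = (10843 + (-2014 - 1*(-3983))) - 63*(7 - 70) = (10843 + (-2014 + 3983)) - 63*(-63) = (10843 + 1969) + 3969 = 12812 + 3969 = 16781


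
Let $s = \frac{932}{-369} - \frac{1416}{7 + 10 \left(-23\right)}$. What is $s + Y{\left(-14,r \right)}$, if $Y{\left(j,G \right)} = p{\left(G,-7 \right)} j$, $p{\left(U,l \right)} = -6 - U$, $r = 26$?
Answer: $\frac{37179244}{82287} \approx 451.82$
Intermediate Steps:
$Y{\left(j,G \right)} = j \left(-6 - G\right)$ ($Y{\left(j,G \right)} = \left(-6 - G\right) j = j \left(-6 - G\right)$)
$s = \frac{314668}{82287}$ ($s = 932 \left(- \frac{1}{369}\right) - \frac{1416}{7 - 230} = - \frac{932}{369} - \frac{1416}{-223} = - \frac{932}{369} - - \frac{1416}{223} = - \frac{932}{369} + \frac{1416}{223} = \frac{314668}{82287} \approx 3.824$)
$s + Y{\left(-14,r \right)} = \frac{314668}{82287} - - 14 \left(6 + 26\right) = \frac{314668}{82287} - \left(-14\right) 32 = \frac{314668}{82287} + 448 = \frac{37179244}{82287}$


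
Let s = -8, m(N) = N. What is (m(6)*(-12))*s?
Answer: 576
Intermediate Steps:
(m(6)*(-12))*s = (6*(-12))*(-8) = -72*(-8) = 576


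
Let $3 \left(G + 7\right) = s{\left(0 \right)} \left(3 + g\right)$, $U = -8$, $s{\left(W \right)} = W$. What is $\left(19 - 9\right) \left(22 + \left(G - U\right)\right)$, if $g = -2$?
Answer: $230$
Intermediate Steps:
$G = -7$ ($G = -7 + \frac{0 \left(3 - 2\right)}{3} = -7 + \frac{0 \cdot 1}{3} = -7 + \frac{1}{3} \cdot 0 = -7 + 0 = -7$)
$\left(19 - 9\right) \left(22 + \left(G - U\right)\right) = \left(19 - 9\right) \left(22 - -1\right) = \left(19 - 9\right) \left(22 + \left(-7 + 8\right)\right) = 10 \left(22 + 1\right) = 10 \cdot 23 = 230$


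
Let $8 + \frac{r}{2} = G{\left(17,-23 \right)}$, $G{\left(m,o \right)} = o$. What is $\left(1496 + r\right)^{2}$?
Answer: $2056356$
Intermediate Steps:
$r = -62$ ($r = -16 + 2 \left(-23\right) = -16 - 46 = -62$)
$\left(1496 + r\right)^{2} = \left(1496 - 62\right)^{2} = 1434^{2} = 2056356$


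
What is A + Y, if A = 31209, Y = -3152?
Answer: 28057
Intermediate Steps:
A + Y = 31209 - 3152 = 28057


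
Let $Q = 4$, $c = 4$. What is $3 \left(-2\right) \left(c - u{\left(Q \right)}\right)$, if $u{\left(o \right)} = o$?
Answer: $0$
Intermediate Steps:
$3 \left(-2\right) \left(c - u{\left(Q \right)}\right) = 3 \left(-2\right) \left(4 - 4\right) = - 6 \left(4 - 4\right) = \left(-6\right) 0 = 0$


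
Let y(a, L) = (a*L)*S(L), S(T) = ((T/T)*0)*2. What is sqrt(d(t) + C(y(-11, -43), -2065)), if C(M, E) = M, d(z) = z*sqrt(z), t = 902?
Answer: 902**(3/4) ≈ 164.59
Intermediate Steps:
S(T) = 0 (S(T) = (1*0)*2 = 0*2 = 0)
y(a, L) = 0 (y(a, L) = (a*L)*0 = (L*a)*0 = 0)
d(z) = z**(3/2)
sqrt(d(t) + C(y(-11, -43), -2065)) = sqrt(902**(3/2) + 0) = sqrt(902*sqrt(902) + 0) = sqrt(902*sqrt(902)) = 902**(3/4)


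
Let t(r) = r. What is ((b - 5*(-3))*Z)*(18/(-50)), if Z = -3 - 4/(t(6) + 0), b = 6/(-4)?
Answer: 891/50 ≈ 17.820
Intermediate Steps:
b = -3/2 (b = 6*(-¼) = -3/2 ≈ -1.5000)
Z = -11/3 (Z = -3 - 4/(6 + 0) = -3 - 4/6 = -3 - 4*⅙ = -3 - ⅔ = -11/3 ≈ -3.6667)
((b - 5*(-3))*Z)*(18/(-50)) = ((-3/2 - 5*(-3))*(-11/3))*(18/(-50)) = ((-3/2 + 15)*(-11/3))*(18*(-1/50)) = ((27/2)*(-11/3))*(-9/25) = -99/2*(-9/25) = 891/50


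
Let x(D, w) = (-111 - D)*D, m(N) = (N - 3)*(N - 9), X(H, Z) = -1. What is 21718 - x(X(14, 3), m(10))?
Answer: 21608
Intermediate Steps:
m(N) = (-9 + N)*(-3 + N) (m(N) = (-3 + N)*(-9 + N) = (-9 + N)*(-3 + N))
x(D, w) = D*(-111 - D)
21718 - x(X(14, 3), m(10)) = 21718 - (-1)*(-1)*(111 - 1) = 21718 - (-1)*(-1)*110 = 21718 - 1*110 = 21718 - 110 = 21608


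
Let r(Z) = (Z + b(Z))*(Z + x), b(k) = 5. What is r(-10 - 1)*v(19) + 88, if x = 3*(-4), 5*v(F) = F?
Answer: 3062/5 ≈ 612.40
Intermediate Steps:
v(F) = F/5
x = -12
r(Z) = (-12 + Z)*(5 + Z) (r(Z) = (Z + 5)*(Z - 12) = (5 + Z)*(-12 + Z) = (-12 + Z)*(5 + Z))
r(-10 - 1)*v(19) + 88 = (-60 + (-10 - 1)**2 - 7*(-10 - 1))*((1/5)*19) + 88 = (-60 + (-11)**2 - 7*(-11))*(19/5) + 88 = (-60 + 121 + 77)*(19/5) + 88 = 138*(19/5) + 88 = 2622/5 + 88 = 3062/5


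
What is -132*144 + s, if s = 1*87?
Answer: -18921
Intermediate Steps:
s = 87
-132*144 + s = -132*144 + 87 = -19008 + 87 = -18921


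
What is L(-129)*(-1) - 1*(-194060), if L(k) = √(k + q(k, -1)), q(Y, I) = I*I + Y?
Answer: 194060 - I*√257 ≈ 1.9406e+5 - 16.031*I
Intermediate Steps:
q(Y, I) = Y + I² (q(Y, I) = I² + Y = Y + I²)
L(k) = √(1 + 2*k) (L(k) = √(k + (k + (-1)²)) = √(k + (k + 1)) = √(k + (1 + k)) = √(1 + 2*k))
L(-129)*(-1) - 1*(-194060) = √(1 + 2*(-129))*(-1) - 1*(-194060) = √(1 - 258)*(-1) + 194060 = √(-257)*(-1) + 194060 = (I*√257)*(-1) + 194060 = -I*√257 + 194060 = 194060 - I*√257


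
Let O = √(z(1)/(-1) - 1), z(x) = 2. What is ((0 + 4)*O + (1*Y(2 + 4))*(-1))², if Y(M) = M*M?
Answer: 1248 - 288*I*√3 ≈ 1248.0 - 498.83*I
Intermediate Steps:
Y(M) = M²
O = I*√3 (O = √(2/(-1) - 1) = √(2*(-1) - 1) = √(-2 - 1) = √(-3) = I*√3 ≈ 1.732*I)
((0 + 4)*O + (1*Y(2 + 4))*(-1))² = ((0 + 4)*(I*√3) + (1*(2 + 4)²)*(-1))² = (4*(I*√3) + (1*6²)*(-1))² = (4*I*√3 + (1*36)*(-1))² = (4*I*√3 + 36*(-1))² = (4*I*√3 - 36)² = (-36 + 4*I*√3)²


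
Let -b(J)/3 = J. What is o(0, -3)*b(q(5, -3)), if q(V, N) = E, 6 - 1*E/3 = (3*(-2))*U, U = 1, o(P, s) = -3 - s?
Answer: 0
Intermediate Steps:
E = 36 (E = 18 - 3*3*(-2) = 18 - (-18) = 18 - 3*(-6) = 18 + 18 = 36)
q(V, N) = 36
b(J) = -3*J
o(0, -3)*b(q(5, -3)) = (-3 - 1*(-3))*(-3*36) = (-3 + 3)*(-108) = 0*(-108) = 0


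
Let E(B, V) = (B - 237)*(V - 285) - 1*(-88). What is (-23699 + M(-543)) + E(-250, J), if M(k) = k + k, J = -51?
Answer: 138935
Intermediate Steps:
M(k) = 2*k
E(B, V) = 88 + (-285 + V)*(-237 + B) (E(B, V) = (-237 + B)*(-285 + V) + 88 = (-285 + V)*(-237 + B) + 88 = 88 + (-285 + V)*(-237 + B))
(-23699 + M(-543)) + E(-250, J) = (-23699 + 2*(-543)) + (67633 - 285*(-250) - 237*(-51) - 250*(-51)) = (-23699 - 1086) + (67633 + 71250 + 12087 + 12750) = -24785 + 163720 = 138935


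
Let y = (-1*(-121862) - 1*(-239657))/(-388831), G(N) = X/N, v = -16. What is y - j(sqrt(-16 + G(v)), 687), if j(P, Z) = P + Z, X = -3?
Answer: -267488416/388831 - I*sqrt(253)/4 ≈ -687.93 - 3.9765*I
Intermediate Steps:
G(N) = -3/N
y = -361519/388831 (y = (121862 + 239657)*(-1/388831) = 361519*(-1/388831) = -361519/388831 ≈ -0.92976)
y - j(sqrt(-16 + G(v)), 687) = -361519/388831 - (sqrt(-16 - 3/(-16)) + 687) = -361519/388831 - (sqrt(-16 - 3*(-1/16)) + 687) = -361519/388831 - (sqrt(-16 + 3/16) + 687) = -361519/388831 - (sqrt(-253/16) + 687) = -361519/388831 - (I*sqrt(253)/4 + 687) = -361519/388831 - (687 + I*sqrt(253)/4) = -361519/388831 + (-687 - I*sqrt(253)/4) = -267488416/388831 - I*sqrt(253)/4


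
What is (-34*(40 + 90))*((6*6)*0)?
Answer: 0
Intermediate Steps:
(-34*(40 + 90))*((6*6)*0) = (-34*130)*(36*0) = -4420*0 = 0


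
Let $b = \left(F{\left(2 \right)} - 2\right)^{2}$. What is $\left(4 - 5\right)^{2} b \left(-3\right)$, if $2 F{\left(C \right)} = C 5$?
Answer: $-27$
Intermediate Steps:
$F{\left(C \right)} = \frac{5 C}{2}$ ($F{\left(C \right)} = \frac{C 5}{2} = \frac{5 C}{2}$)
$b = 9$ ($b = \left(\frac{5}{2} \cdot 2 - 2\right)^{2} = \left(5 - 2\right)^{2} = 3^{2} = 9$)
$\left(4 - 5\right)^{2} b \left(-3\right) = \left(4 - 5\right)^{2} \cdot 9 \left(-3\right) = \left(-1\right)^{2} \cdot 9 \left(-3\right) = 1 \cdot 9 \left(-3\right) = 9 \left(-3\right) = -27$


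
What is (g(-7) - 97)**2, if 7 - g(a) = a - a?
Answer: 8100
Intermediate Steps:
g(a) = 7 (g(a) = 7 - (a - a) = 7 - 1*0 = 7 + 0 = 7)
(g(-7) - 97)**2 = (7 - 97)**2 = (-90)**2 = 8100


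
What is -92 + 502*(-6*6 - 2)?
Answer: -19168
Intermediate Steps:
-92 + 502*(-6*6 - 2) = -92 + 502*(-36 - 2) = -92 + 502*(-38) = -92 - 19076 = -19168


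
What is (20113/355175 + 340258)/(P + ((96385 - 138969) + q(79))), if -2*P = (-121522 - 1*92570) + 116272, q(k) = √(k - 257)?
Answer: 382252204096869/7106777199725 - 120851155263*I*√178/14213554399450 ≈ 53.787 - 0.11344*I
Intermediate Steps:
q(k) = √(-257 + k)
P = 48910 (P = -((-121522 - 1*92570) + 116272)/2 = -((-121522 - 92570) + 116272)/2 = -(-214092 + 116272)/2 = -½*(-97820) = 48910)
(20113/355175 + 340258)/(P + ((96385 - 138969) + q(79))) = (20113/355175 + 340258)/(48910 + ((96385 - 138969) + √(-257 + 79))) = (20113*(1/355175) + 340258)/(48910 + (-42584 + √(-178))) = (20113/355175 + 340258)/(48910 + (-42584 + I*√178)) = 120851155263/(355175*(6326 + I*√178))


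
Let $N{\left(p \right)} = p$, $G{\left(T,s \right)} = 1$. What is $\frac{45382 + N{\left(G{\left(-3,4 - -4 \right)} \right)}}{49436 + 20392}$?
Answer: $\frac{45383}{69828} \approx 0.64993$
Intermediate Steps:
$\frac{45382 + N{\left(G{\left(-3,4 - -4 \right)} \right)}}{49436 + 20392} = \frac{45382 + 1}{49436 + 20392} = \frac{45383}{69828}$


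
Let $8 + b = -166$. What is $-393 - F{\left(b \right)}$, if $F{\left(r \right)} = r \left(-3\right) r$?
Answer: $90435$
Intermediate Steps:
$b = -174$ ($b = -8 - 166 = -174$)
$F{\left(r \right)} = - 3 r^{2}$ ($F{\left(r \right)} = - 3 r r = - 3 r^{2}$)
$-393 - F{\left(b \right)} = -393 - - 3 \left(-174\right)^{2} = -393 - \left(-3\right) 30276 = -393 - -90828 = -393 + 90828 = 90435$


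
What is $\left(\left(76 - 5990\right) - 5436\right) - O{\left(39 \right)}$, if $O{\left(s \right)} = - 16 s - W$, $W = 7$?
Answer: $-10719$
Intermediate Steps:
$O{\left(s \right)} = -7 - 16 s$ ($O{\left(s \right)} = - 16 s - 7 = -7 - 16 s$)
$\left(\left(76 - 5990\right) - 5436\right) - O{\left(39 \right)} = \left(\left(76 - 5990\right) - 5436\right) - \left(-7 - 624\right) = \left(-5914 - 5436\right) - -631 = -11350 + 631 = -10719$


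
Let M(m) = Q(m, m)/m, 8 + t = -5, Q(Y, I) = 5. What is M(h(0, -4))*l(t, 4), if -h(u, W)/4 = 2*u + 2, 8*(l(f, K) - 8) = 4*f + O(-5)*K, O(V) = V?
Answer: 5/8 ≈ 0.62500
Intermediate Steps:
t = -13 (t = -8 - 5 = -13)
l(f, K) = 8 + f/2 - 5*K/8 (l(f, K) = 8 + (4*f - 5*K)/8 = 8 + (-5*K + 4*f)/8 = 8 + (f/2 - 5*K/8) = 8 + f/2 - 5*K/8)
h(u, W) = -8 - 8*u (h(u, W) = -4*(2*u + 2) = -4*(2 + 2*u) = -8 - 8*u)
M(m) = 5/m
M(h(0, -4))*l(t, 4) = (5/(-8 - 8*0))*(8 + (½)*(-13) - 5/8*4) = (5/(-8 + 0))*(8 - 13/2 - 5/2) = (5/(-8))*(-1) = (5*(-⅛))*(-1) = -5/8*(-1) = 5/8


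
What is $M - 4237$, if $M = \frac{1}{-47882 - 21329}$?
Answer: $- \frac{293247008}{69211} \approx -4237.0$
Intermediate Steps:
$M = - \frac{1}{69211}$ ($M = \frac{1}{-69211} = - \frac{1}{69211} \approx -1.4449 \cdot 10^{-5}$)
$M - 4237 = - \frac{1}{69211} - 4237 = - \frac{293247008}{69211}$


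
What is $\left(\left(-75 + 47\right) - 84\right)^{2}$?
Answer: $12544$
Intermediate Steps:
$\left(\left(-75 + 47\right) - 84\right)^{2} = \left(-28 - 84\right)^{2} = \left(-112\right)^{2} = 12544$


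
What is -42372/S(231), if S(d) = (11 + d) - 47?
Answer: -14124/65 ≈ -217.29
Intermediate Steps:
S(d) = -36 + d
-42372/S(231) = -42372/(-36 + 231) = -42372/195 = -42372*1/195 = -14124/65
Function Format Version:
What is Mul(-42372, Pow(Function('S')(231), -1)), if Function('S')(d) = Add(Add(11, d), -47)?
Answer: Rational(-14124, 65) ≈ -217.29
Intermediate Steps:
Function('S')(d) = Add(-36, d)
Mul(-42372, Pow(Function('S')(231), -1)) = Mul(-42372, Pow(Add(-36, 231), -1)) = Mul(-42372, Pow(195, -1)) = Mul(-42372, Rational(1, 195)) = Rational(-14124, 65)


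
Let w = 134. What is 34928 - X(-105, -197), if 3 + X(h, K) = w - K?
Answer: 34600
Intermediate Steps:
X(h, K) = 131 - K (X(h, K) = -3 + (134 - K) = 131 - K)
34928 - X(-105, -197) = 34928 - (131 - 1*(-197)) = 34928 - (131 + 197) = 34928 - 1*328 = 34928 - 328 = 34600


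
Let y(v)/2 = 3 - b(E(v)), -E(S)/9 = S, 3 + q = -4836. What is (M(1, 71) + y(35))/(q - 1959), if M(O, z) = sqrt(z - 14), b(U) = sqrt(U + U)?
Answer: -1/1133 - sqrt(57)/6798 + I*sqrt(70)/1133 ≈ -0.0019932 + 0.0073845*I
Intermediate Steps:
q = -4839 (q = -3 - 4836 = -4839)
E(S) = -9*S
b(U) = sqrt(2)*sqrt(U) (b(U) = sqrt(2*U) = sqrt(2)*sqrt(U))
M(O, z) = sqrt(-14 + z)
y(v) = 6 - 6*sqrt(2)*sqrt(-v) (y(v) = 2*(3 - sqrt(2)*sqrt(-9*v)) = 2*(3 - sqrt(2)*3*sqrt(-v)) = 2*(3 - 3*sqrt(2)*sqrt(-v)) = 6 - 6*sqrt(2)*sqrt(-v))
(M(1, 71) + y(35))/(q - 1959) = (sqrt(-14 + 71) + (6 - 6*sqrt(2)*sqrt(-1*35)))/(-4839 - 1959) = (sqrt(57) + (6 - 6*sqrt(2)*sqrt(-35)))/(-6798) = (sqrt(57) + (6 - 6*sqrt(2)*I*sqrt(35)))*(-1/6798) = (sqrt(57) + (6 - 6*I*sqrt(70)))*(-1/6798) = (6 + sqrt(57) - 6*I*sqrt(70))*(-1/6798) = -1/1133 - sqrt(57)/6798 + I*sqrt(70)/1133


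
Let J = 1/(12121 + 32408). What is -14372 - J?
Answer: -639970789/44529 ≈ -14372.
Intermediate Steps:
J = 1/44529 ≈ 2.2457e-5
-14372 - J = -14372 - 1*1/44529 = -14372 - 1/44529 = -639970789/44529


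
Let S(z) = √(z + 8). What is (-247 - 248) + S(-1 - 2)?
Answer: -495 + √5 ≈ -492.76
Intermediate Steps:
S(z) = √(8 + z)
(-247 - 248) + S(-1 - 2) = (-247 - 248) + √(8 + (-1 - 2)) = -495 + √(8 - 3) = -495 + √5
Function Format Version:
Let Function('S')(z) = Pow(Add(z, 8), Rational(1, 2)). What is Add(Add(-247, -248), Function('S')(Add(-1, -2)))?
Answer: Add(-495, Pow(5, Rational(1, 2))) ≈ -492.76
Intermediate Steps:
Function('S')(z) = Pow(Add(8, z), Rational(1, 2))
Add(Add(-247, -248), Function('S')(Add(-1, -2))) = Add(Add(-247, -248), Pow(Add(8, Add(-1, -2)), Rational(1, 2))) = Add(-495, Pow(Add(8, -3), Rational(1, 2))) = Add(-495, Pow(5, Rational(1, 2)))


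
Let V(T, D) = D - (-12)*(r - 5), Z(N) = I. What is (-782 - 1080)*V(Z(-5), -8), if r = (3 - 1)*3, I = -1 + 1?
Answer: -7448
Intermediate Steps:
I = 0
r = 6 (r = 2*3 = 6)
Z(N) = 0
V(T, D) = 12 + D (V(T, D) = D - (-12)*(6 - 5) = D - (-12) = D - 4*(-3) = D + 12 = 12 + D)
(-782 - 1080)*V(Z(-5), -8) = (-782 - 1080)*(12 - 8) = -1862*4 = -7448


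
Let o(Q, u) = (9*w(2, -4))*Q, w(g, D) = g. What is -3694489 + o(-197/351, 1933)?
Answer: -144085465/39 ≈ -3.6945e+6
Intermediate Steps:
o(Q, u) = 18*Q (o(Q, u) = (9*2)*Q = 18*Q)
-3694489 + o(-197/351, 1933) = -3694489 + 18*(-197/351) = -3694489 - 394/39 = -144085465/39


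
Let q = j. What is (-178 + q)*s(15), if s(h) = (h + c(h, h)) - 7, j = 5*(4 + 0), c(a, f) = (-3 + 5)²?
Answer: -1896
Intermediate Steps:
c(a, f) = 4 (c(a, f) = 2² = 4)
j = 20 (j = 5*4 = 20)
q = 20
s(h) = -3 + h (s(h) = (h + 4) - 7 = (4 + h) - 7 = -3 + h)
(-178 + q)*s(15) = (-178 + 20)*(-3 + 15) = -158*12 = -1896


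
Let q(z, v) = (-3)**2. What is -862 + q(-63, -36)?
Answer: -853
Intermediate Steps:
q(z, v) = 9
-862 + q(-63, -36) = -862 + 9 = -853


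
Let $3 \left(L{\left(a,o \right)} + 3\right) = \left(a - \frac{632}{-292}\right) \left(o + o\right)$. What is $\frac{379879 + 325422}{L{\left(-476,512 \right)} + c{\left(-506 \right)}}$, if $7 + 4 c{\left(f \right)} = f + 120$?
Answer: $- \frac{205947892}{47256445} \approx -4.3581$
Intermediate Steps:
$c{\left(f \right)} = \frac{113}{4} + \frac{f}{4}$ ($c{\left(f \right)} = - \frac{7}{4} + \frac{f + 120}{4} = - \frac{7}{4} + \frac{120 + f}{4} = - \frac{7}{4} + \left(30 + \frac{f}{4}\right) = \frac{113}{4} + \frac{f}{4}$)
$L{\left(a,o \right)} = -3 + \frac{2 o \left(\frac{158}{73} + a\right)}{3}$ ($L{\left(a,o \right)} = -3 + \frac{\left(a - \frac{632}{-292}\right) \left(o + o\right)}{3} = -3 + \frac{\left(a - - \frac{158}{73}\right) 2 o}{3} = -3 + \frac{\left(a + \frac{158}{73}\right) 2 o}{3} = -3 + \frac{\left(\frac{158}{73} + a\right) 2 o}{3} = -3 + \frac{2 o \left(\frac{158}{73} + a\right)}{3}$)
$\frac{379879 + 325422}{L{\left(-476,512 \right)} + c{\left(-506 \right)}} = \frac{379879 + 325422}{\left(-3 + \frac{316}{219} \cdot 512 + \frac{2}{3} \left(-476\right) 512\right) + \left(\frac{113}{4} + \frac{1}{4} \left(-506\right)\right)} = \frac{705301}{\left(-3 + \frac{161792}{219} - \frac{487424}{3}\right) + \left(\frac{113}{4} - \frac{253}{2}\right)} = \frac{705301}{- \frac{11806939}{73} - \frac{393}{4}} = \frac{705301}{- \frac{47256445}{292}} = 705301 \left(- \frac{292}{47256445}\right) = - \frac{205947892}{47256445}$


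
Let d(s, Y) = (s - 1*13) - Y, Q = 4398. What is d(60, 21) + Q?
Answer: 4424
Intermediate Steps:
d(s, Y) = -13 + s - Y (d(s, Y) = (s - 13) - Y = (-13 + s) - Y = -13 + s - Y)
d(60, 21) + Q = (-13 + 60 - 1*21) + 4398 = (-13 + 60 - 21) + 4398 = 26 + 4398 = 4424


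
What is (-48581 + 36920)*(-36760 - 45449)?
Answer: 958639149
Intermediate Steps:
(-48581 + 36920)*(-36760 - 45449) = -11661*(-82209) = 958639149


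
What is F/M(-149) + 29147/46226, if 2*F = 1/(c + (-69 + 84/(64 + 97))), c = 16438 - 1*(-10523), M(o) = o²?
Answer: 400244859442415/634772664356928 ≈ 0.63053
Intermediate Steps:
c = 26961 (c = 16438 + 10523 = 26961)
F = 23/1237056 (F = 1/(2*(26961 + (-69 + 84/(64 + 97)))) = 1/(2*(26961 + (-69 + 84/161))) = 1/(2*(26961 + (-69 + (1/161)*84))) = 1/(2*(26961 + (-69 + 12/23))) = 1/(2*(26961 - 1575/23)) = 1/(2*(618528/23)) = (½)*(23/618528) = 23/1237056 ≈ 1.8593e-5)
F/M(-149) + 29147/46226 = 23/(1237056*((-149)²)) + 29147/46226 = (23/1237056)/22201 + 29147*(1/46226) = (23/1237056)*(1/22201) + 29147/46226 = 23/27463880256 + 29147/46226 = 400244859442415/634772664356928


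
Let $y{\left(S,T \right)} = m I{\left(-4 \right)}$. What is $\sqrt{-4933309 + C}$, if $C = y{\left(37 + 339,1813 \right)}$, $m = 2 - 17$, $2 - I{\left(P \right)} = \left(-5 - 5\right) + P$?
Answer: $i \sqrt{4933549} \approx 2221.2 i$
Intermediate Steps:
$I{\left(P \right)} = 12 - P$ ($I{\left(P \right)} = 2 - \left(\left(-5 - 5\right) + P\right) = 2 - \left(-10 + P\right) = 12 - P$)
$m = -15$
$y{\left(S,T \right)} = -240$ ($y{\left(S,T \right)} = - 15 \left(12 - -4\right) = - 15 \left(12 + 4\right) = \left(-15\right) 16 = -240$)
$C = -240$
$\sqrt{-4933309 + C} = \sqrt{-4933309 - 240} = \sqrt{-4933549} = i \sqrt{4933549}$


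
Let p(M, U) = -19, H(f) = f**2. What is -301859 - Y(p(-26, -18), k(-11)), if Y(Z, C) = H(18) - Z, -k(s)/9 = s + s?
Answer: -302202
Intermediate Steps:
k(s) = -18*s (k(s) = -9*(s + s) = -18*s)
Y(Z, C) = 324 - Z (Y(Z, C) = 18**2 - Z = 324 - Z)
-301859 - Y(p(-26, -18), k(-11)) = -301859 - (324 - 1*(-19)) = -301859 - (324 + 19) = -301859 - 1*343 = -301859 - 343 = -302202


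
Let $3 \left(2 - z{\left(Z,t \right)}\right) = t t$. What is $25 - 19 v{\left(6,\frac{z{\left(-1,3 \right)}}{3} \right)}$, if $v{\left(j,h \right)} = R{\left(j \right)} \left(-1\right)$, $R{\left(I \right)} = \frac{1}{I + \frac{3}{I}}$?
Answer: $\frac{363}{13} \approx 27.923$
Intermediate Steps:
$z{\left(Z,t \right)} = 2 - \frac{t^{2}}{3}$ ($z{\left(Z,t \right)} = 2 - \frac{t t}{3} = 2 - \frac{t^{2}}{3}$)
$v{\left(j,h \right)} = - \frac{j}{3 + j^{2}}$ ($v{\left(j,h \right)} = \frac{j}{3 + j^{2}} \left(-1\right) = - \frac{j}{3 + j^{2}}$)
$25 - 19 v{\left(6,\frac{z{\left(-1,3 \right)}}{3} \right)} = 25 - 19 \left(\left(-1\right) 6 \frac{1}{3 + 6^{2}}\right) = 25 - 19 \left(\left(-1\right) 6 \frac{1}{3 + 36}\right) = 25 - 19 \left(\left(-1\right) 6 \cdot \frac{1}{39}\right) = 25 - - \frac{38}{13} = 25 + \frac{38}{13} = \frac{363}{13}$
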